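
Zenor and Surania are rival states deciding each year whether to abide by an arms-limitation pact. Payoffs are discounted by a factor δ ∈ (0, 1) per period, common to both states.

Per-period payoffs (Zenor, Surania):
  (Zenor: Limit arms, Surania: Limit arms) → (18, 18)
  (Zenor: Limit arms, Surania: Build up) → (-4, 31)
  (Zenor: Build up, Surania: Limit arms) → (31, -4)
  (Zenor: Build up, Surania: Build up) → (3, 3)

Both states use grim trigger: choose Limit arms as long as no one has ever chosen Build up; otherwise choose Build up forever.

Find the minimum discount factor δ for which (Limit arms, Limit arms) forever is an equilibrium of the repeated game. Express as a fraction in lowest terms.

13/28

One-period gain from deviating is 31 − 18 = 13. The loss is 18 − 3 = 15 in every subsequent period, with present value 15·δ/(1−δ).
Deviation is unprofitable when 15·δ/(1−δ) ≥ 13, i.e. δ/(1−δ) ≥ 13/15.
Equivalently δ ≥ 13/(13+15) = 13/28.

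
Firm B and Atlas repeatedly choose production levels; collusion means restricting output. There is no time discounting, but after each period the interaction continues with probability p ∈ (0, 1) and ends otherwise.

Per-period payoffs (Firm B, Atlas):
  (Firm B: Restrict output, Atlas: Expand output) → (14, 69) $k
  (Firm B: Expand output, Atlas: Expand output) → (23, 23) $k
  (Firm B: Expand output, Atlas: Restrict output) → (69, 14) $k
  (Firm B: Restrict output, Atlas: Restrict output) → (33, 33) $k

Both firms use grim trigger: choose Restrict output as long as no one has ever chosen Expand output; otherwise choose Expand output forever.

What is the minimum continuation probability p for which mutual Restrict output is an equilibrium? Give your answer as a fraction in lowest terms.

With no time discounting, the continuation probability p plays the role of the discount factor.
Grim-trigger IC: 33/(1−p) ≥ 69 + 23p/(1−p) ⇒ p ≥ (69−33)/(69−23) = 18/23.

18/23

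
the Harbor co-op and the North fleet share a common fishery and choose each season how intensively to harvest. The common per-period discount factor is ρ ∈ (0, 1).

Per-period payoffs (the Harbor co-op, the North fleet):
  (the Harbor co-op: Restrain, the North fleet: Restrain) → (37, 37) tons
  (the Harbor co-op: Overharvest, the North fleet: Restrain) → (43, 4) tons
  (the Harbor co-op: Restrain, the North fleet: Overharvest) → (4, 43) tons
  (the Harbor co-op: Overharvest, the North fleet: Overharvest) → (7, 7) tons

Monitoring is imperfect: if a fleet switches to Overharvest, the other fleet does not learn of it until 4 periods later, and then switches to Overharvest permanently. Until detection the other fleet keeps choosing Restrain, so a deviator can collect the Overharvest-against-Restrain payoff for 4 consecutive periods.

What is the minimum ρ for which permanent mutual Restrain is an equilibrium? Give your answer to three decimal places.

0.639

The best deviation is to choose Overharvest for all 4 undetected periods, earning 43 each, then 7 forever once detected.
Deviation value: 43(1−ρ^4)/(1−ρ) + 7ρ^4/(1−ρ); cooperation value: 37/(1−ρ).
IC: 37 ≥ 43(1−ρ^4) + 7ρ^4 = 43 − 36ρ^4.
So ρ^4 ≥ 6/36 = 1/6, giving ρ ≥ (1/6)^(1/4) ≈ 0.639.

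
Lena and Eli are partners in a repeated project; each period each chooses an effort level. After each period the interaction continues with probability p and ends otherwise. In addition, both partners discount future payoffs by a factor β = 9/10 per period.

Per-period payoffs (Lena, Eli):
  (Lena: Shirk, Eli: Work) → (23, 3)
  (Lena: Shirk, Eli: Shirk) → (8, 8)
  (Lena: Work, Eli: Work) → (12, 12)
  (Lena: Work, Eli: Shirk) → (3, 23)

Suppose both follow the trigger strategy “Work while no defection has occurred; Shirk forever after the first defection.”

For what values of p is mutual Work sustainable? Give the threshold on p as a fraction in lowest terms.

With continuation probability p and discount β, the effective per-period discount factor is βp.
Grim-trigger IC: βp ≥ (23−12)/(23−8) = 11/15.
So p ≥ (11/15)/(9/10) = 22/27.

22/27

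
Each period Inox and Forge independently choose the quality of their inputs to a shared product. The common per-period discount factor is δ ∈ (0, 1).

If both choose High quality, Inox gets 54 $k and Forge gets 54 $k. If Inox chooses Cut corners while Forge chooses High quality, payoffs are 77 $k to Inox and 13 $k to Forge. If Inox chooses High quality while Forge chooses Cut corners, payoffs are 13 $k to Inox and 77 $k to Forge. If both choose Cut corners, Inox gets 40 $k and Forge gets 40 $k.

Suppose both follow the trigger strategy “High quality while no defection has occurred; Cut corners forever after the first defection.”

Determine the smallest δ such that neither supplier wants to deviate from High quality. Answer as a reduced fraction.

23/37

54/(1−δ) ≥ 77 + 40δ/(1−δ)
54 ≥ 77 − 37δ
δ ≥ 23/37.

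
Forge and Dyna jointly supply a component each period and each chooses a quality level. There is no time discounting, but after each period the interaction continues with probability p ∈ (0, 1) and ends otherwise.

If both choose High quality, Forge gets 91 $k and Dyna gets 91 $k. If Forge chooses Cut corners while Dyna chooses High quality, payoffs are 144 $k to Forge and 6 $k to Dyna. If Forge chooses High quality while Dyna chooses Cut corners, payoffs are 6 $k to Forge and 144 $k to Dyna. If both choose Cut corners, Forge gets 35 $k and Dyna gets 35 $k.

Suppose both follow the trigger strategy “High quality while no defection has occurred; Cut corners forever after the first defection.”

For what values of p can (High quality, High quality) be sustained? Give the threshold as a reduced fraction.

53/109

Expected cooperation value is 91 + p·91 + p²·91 + … = 91/(1−p); deviation gives 144 + p·35/(1−p).
91 ≥ 144(1−p) + 35p ⇒ 109p ≥ 53 ⇒ p ≥ 53/109.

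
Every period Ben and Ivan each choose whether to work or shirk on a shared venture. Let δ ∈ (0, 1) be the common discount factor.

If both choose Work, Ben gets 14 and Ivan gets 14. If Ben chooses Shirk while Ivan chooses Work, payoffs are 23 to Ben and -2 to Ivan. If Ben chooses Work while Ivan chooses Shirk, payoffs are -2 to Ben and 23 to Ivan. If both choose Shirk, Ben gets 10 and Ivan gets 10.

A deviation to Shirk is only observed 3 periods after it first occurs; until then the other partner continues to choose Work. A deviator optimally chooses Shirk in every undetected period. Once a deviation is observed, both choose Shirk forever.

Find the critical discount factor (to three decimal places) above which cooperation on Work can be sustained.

A deviator earns 23 for 3 periods, then 10 forever; cooperating earns 14 forever. Multiplying the IC by (1−δ):
14 ≥ 23(1−δ^3) + 10δ^3, so 13·δ^3 ≥ 9 and δ^3 ≥ 9/13.
δ ≥ (9/13)^(1/3) ≈ 0.885.

0.885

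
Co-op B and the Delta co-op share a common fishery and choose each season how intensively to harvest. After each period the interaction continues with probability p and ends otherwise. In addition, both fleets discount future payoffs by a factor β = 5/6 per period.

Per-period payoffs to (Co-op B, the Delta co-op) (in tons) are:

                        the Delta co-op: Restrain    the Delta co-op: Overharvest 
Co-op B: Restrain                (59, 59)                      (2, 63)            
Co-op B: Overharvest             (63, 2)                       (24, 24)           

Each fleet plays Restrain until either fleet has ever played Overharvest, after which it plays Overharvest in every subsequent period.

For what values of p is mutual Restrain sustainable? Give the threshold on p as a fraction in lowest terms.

With continuation probability p and discount β, the effective per-period discount factor is βp.
Grim-trigger IC: βp ≥ (63−59)/(63−24) = 4/39.
So p ≥ (4/39)/(5/6) = 8/65.

8/65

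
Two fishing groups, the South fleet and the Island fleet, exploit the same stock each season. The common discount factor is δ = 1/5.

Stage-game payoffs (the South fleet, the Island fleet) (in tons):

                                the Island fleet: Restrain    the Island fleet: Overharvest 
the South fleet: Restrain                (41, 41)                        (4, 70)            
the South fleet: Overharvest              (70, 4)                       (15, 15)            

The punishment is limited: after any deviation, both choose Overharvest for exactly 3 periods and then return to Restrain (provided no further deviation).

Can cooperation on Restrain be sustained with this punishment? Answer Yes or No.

IC: δ+…+δ^3 ≥ (70−41)/(41−15) = 29/26.
At δ = 1/5: partial sum = 0.2480 < 1.1154. Cooperation not sustainable.

No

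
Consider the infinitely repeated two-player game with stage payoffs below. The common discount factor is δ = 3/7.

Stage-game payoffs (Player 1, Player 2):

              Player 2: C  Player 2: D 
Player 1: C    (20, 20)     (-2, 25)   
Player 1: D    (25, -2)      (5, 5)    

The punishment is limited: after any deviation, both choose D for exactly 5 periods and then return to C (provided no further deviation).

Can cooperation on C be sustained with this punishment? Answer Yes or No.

Comparing payoff streams over the 6 periods until play realigns: cooperate → 20(1+δ+…+δ^5); deviate → 25 + 5(δ+…+δ^5).
Cooperation is sustained iff (20−5)(δ+…+δ^5) ≥ 25−20.
δ+…+δ^5 = 3/7·(1−(3/7)^5)/(1−3/7) = 0.7392, and (25−20)/(20−5) = 0.3333.
0.7392 ≥ 0.3333, so cooperation is sustainable.

Yes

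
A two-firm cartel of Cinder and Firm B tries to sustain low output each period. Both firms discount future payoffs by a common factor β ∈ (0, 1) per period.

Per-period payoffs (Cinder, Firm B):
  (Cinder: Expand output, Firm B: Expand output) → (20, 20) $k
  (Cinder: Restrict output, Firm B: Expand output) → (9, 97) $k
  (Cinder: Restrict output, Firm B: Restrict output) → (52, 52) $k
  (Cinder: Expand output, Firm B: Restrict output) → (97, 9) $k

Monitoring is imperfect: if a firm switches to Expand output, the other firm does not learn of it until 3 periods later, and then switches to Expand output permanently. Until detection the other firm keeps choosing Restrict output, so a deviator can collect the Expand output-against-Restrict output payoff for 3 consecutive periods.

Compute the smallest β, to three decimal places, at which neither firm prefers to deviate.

The best deviation is to choose Expand output for all 3 undetected periods, earning 97 each, then 20 forever once detected.
Deviation value: 97(1−β^3)/(1−β) + 20β^3/(1−β); cooperation value: 52/(1−β).
IC: 52 ≥ 97(1−β^3) + 20β^3 = 97 − 77β^3.
So β^3 ≥ 45/77, giving β ≥ (45/77)^(1/3) ≈ 0.836.

0.836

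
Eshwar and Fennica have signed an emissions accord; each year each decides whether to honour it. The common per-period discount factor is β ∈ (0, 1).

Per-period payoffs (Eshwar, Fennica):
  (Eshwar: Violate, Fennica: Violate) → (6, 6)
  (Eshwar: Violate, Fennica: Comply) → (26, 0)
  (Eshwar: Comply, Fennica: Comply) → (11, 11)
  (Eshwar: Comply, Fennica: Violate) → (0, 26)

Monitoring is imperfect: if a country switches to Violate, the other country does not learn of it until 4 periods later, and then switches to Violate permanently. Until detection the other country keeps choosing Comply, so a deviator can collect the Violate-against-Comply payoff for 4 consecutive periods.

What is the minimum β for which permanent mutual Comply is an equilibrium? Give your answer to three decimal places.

The best deviation is to choose Violate for all 4 undetected periods, earning 26 each, then 6 forever once detected.
Deviation value: 26(1−β^4)/(1−β) + 6β^4/(1−β); cooperation value: 11/(1−β).
IC: 11 ≥ 26(1−β^4) + 6β^4 = 26 − 20β^4.
So β^4 ≥ 15/20 = 3/4, giving β ≥ (3/4)^(1/4) ≈ 0.931.

0.931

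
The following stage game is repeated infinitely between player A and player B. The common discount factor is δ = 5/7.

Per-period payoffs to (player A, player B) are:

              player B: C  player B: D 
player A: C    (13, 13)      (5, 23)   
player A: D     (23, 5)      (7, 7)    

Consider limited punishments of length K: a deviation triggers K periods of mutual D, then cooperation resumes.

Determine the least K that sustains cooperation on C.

IC: δ(1−δ^K)/(1−δ) ≥ (23−13)/(13−7) = 5/3.
With δ = 5/7: need 1 − δ^K ≥ 5/3·(1−5/7)/(5/7), i.e. δ^K ≤ 0.3333.
Since (5/7)^3 = 0.3644 and (5/7)^4 = 0.2603, the smallest such K is 4.

4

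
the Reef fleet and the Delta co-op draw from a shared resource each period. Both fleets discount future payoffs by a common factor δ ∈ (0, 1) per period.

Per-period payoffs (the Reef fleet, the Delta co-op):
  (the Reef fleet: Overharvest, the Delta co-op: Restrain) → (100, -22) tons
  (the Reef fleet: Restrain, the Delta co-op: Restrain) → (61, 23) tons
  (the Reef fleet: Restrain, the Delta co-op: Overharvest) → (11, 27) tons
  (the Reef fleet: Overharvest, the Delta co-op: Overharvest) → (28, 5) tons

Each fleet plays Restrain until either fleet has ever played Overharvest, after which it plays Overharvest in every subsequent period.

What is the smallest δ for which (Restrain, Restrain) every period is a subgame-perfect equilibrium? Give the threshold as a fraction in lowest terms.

For the Reef fleet: deviation gain 100−61 = 39, per-period punishment loss 61−28 = 33. IC gives δ ≥ 39/72 = 13/24.
For the Delta co-op: gain 4, loss 18 per period, so δ ≥ 4/22 = 2/11.
The tighter constraint is the Reef fleet's, so cooperation needs δ ≥ 13/24.

13/24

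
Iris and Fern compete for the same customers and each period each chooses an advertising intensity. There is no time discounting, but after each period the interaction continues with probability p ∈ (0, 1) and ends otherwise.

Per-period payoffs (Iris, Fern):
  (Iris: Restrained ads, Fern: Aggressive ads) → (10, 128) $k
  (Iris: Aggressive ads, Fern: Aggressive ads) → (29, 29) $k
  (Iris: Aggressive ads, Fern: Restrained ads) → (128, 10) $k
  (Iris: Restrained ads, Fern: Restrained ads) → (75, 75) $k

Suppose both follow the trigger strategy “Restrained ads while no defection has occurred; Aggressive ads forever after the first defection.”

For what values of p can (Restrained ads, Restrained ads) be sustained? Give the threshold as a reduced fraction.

Expected cooperation value is 75 + p·75 + p²·75 + … = 75/(1−p); deviation gives 128 + p·29/(1−p).
75 ≥ 128(1−p) + 29p ⇒ 99p ≥ 53 ⇒ p ≥ 53/99.

53/99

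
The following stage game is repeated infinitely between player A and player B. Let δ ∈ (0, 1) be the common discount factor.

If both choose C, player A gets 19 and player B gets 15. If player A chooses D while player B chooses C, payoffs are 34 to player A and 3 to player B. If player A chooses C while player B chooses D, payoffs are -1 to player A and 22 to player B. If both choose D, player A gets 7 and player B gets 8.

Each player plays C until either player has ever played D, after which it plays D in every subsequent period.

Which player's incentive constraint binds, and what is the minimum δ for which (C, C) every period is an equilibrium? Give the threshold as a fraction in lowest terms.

For player A: deviation gain 34−19 = 15, per-period punishment loss 19−7 = 12. IC gives δ ≥ 15/27 = 5/9.
For player B: gain 7, loss 7 per period, so δ ≥ 7/14 = 1/2.
The tighter constraint is player A's, so cooperation needs δ ≥ 5/9.

player A; δ ≥ 5/9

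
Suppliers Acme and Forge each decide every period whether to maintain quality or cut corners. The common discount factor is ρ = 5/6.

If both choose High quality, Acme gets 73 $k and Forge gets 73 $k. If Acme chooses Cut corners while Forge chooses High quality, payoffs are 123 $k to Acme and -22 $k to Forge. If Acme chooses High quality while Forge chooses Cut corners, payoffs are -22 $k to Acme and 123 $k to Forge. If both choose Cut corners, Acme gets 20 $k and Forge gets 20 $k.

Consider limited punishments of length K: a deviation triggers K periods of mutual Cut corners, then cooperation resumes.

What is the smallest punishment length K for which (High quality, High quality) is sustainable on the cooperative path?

Need Σ_{k=1}^{K} ρ^k ≥ (123−73)/(73−20) = 0.9434 at ρ = 5/6.
At K = 1 the sum is 0.8333 < 0.9434; at K = 2 it is 1.5278 ≥ 0.9434.
So the minimum punishment length is K = 2.

2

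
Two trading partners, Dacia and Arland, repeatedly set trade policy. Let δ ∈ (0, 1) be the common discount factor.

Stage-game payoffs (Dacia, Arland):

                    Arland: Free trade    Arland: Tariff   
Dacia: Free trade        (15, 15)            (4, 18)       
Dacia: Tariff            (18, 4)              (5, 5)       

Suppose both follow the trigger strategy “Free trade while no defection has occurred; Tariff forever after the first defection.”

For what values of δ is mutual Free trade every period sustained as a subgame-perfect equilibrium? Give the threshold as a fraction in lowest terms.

3/13

One-period gain from deviating is 18 − 15 = 3. The loss is 15 − 5 = 10 in every subsequent period, with present value 10·δ/(1−δ).
Deviation is unprofitable when 10·δ/(1−δ) ≥ 3, i.e. δ/(1−δ) ≥ 3/10.
Equivalently δ ≥ 3/(3+10) = 3/13.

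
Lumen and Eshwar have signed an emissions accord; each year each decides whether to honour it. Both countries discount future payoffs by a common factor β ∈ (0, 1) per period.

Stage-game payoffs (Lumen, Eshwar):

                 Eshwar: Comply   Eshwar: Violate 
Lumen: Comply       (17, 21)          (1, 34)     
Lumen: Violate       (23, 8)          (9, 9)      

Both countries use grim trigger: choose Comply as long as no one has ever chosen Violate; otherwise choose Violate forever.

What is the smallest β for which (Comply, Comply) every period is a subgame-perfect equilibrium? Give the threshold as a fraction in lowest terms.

Lumen's threshold: (23−17)/(23−9) = 3/7.
Eshwar's threshold: (34−21)/(34−9) = 13/25.
3/7 < 13/25, so Eshwar binds and β* = 13/25.

13/25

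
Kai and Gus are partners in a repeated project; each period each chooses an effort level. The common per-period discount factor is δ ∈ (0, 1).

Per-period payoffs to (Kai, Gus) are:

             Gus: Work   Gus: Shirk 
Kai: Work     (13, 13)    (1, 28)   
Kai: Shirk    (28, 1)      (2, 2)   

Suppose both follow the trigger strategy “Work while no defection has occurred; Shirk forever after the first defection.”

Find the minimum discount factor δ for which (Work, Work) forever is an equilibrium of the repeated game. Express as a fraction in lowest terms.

Cooperation forever yields 13 each period: 13/(1−δ).
Deviating yields 28 once, then 2 forever: 28 + 2δ/(1−δ).
No profitable deviation requires 13/(1−δ) ≥ 28 + 2δ/(1−δ).
Multiplying by (1−δ): 13 ≥ 28(1−δ) + 2δ = 28 − 26δ.
So 26δ ≥ 15, i.e. δ ≥ 15/26.

15/26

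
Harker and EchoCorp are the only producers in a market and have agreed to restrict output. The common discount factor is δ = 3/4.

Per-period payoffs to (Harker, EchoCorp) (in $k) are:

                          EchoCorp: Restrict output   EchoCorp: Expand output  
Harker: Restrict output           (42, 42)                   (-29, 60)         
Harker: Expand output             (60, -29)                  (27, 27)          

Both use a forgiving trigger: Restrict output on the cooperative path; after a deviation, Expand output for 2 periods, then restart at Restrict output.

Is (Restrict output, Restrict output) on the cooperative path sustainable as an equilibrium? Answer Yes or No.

Comparing payoff streams over the 3 periods until play realigns: cooperate → 42(1+δ+…+δ^2); deviate → 60 + 27(δ+…+δ^2).
Cooperation is sustained iff (42−27)(δ+…+δ^2) ≥ 60−42.
δ+…+δ^2 = 3/4·(1−(3/4)^2)/(1−3/4) = 1.3125, and (60−42)/(42−27) = 1.2000.
1.3125 ≥ 1.2000, so cooperation is sustainable.

Yes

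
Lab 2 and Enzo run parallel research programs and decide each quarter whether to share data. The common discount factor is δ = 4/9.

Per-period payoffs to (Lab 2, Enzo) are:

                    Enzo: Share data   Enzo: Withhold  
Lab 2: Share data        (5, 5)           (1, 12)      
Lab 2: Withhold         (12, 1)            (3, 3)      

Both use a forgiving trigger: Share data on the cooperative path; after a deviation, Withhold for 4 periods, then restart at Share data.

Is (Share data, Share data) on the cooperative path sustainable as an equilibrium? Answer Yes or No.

No

Comparing payoff streams over the 5 periods until play realigns: cooperate → 5(1+δ+…+δ^4); deviate → 12 + 3(δ+…+δ^4).
Cooperation is sustained iff (5−3)(δ+…+δ^4) ≥ 12−5.
δ+…+δ^4 = 4/9·(1−(4/9)^4)/(1−4/9) = 0.7688, and (12−5)/(5−3) = 3.5000.
0.7688 < 3.5000, so cooperation is not sustainable.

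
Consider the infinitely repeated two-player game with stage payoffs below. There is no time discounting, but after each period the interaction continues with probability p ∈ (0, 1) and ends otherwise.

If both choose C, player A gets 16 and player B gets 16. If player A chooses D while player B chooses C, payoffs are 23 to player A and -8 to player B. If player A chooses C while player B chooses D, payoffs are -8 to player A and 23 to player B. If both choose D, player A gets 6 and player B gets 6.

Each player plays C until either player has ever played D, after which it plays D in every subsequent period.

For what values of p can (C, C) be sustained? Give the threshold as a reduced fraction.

Expected cooperation value is 16 + p·16 + p²·16 + … = 16/(1−p); deviation gives 23 + p·6/(1−p).
16 ≥ 23(1−p) + 6p ⇒ 17p ≥ 7 ⇒ p ≥ 7/17.

7/17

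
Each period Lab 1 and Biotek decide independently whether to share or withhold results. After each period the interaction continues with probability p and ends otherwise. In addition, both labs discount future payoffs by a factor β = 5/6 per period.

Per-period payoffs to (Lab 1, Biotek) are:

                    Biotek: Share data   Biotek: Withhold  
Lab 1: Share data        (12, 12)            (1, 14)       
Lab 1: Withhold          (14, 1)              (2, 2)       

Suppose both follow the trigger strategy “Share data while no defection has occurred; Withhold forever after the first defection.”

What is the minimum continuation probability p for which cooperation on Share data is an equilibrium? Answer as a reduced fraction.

1/5

Expected continuation weight on next period's payoff is β·p = 5/6·p, which plays the role of the discount factor.
Cooperation requires 5/6·p ≥ (14−12)/(14−2) = 1/6, hence p ≥ 1/5.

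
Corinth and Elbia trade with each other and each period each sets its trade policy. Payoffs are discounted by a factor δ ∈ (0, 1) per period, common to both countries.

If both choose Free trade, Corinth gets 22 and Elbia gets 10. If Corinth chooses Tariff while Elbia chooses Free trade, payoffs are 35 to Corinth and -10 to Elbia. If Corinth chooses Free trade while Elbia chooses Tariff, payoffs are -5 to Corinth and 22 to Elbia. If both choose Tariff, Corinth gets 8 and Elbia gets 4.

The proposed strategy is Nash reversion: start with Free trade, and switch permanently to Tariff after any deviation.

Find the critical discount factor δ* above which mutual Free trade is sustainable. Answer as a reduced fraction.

2/3

For Corinth: deviation gain 35−22 = 13, per-period punishment loss 22−8 = 14. IC gives δ ≥ 13/27.
For Elbia: gain 12, loss 6 per period, so δ ≥ 12/18 = 2/3.
The tighter constraint is Elbia's, so cooperation needs δ ≥ 2/3.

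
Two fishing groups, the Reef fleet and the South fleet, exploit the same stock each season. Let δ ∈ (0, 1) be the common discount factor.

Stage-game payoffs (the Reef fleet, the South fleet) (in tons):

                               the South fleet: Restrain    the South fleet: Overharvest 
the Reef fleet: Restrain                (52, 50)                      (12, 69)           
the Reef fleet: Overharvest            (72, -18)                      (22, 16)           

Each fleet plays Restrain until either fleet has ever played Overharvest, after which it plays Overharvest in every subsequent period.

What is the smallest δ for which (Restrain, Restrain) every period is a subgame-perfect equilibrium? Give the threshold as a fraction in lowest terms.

2/5

For the Reef fleet: deviation gain 72−52 = 20, per-period punishment loss 52−22 = 30. IC gives δ ≥ 20/50 = 2/5.
For the South fleet: gain 19, loss 34 per period, so δ ≥ 19/53.
The tighter constraint is the Reef fleet's, so cooperation needs δ ≥ 2/5.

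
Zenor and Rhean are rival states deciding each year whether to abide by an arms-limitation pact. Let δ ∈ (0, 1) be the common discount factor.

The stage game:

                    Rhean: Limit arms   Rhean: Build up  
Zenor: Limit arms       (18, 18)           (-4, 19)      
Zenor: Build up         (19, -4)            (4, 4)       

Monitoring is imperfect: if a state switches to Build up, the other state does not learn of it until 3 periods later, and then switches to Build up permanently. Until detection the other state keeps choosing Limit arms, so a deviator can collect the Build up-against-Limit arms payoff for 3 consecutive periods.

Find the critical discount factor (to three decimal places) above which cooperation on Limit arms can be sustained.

0.405

A deviator earns 19 for 3 periods, then 4 forever; cooperating earns 18 forever. Multiplying the IC by (1−δ):
18 ≥ 19(1−δ^3) + 4δ^3, so 15·δ^3 ≥ 1 and δ^3 ≥ 1/15.
δ ≥ (1/15)^(1/3) ≈ 0.405.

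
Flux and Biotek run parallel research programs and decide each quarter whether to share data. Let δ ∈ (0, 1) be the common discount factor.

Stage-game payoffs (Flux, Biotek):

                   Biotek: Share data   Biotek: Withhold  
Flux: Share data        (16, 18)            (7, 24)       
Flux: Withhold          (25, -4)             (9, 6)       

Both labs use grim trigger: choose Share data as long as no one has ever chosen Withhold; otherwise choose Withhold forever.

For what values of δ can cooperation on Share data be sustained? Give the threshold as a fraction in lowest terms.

For Flux: deviation gain 25−16 = 9, per-period punishment loss 16−9 = 7. IC gives δ ≥ 9/16.
For Biotek: gain 6, loss 12 per period, so δ ≥ 6/18 = 1/3.
The tighter constraint is Flux's, so cooperation needs δ ≥ 9/16.

9/16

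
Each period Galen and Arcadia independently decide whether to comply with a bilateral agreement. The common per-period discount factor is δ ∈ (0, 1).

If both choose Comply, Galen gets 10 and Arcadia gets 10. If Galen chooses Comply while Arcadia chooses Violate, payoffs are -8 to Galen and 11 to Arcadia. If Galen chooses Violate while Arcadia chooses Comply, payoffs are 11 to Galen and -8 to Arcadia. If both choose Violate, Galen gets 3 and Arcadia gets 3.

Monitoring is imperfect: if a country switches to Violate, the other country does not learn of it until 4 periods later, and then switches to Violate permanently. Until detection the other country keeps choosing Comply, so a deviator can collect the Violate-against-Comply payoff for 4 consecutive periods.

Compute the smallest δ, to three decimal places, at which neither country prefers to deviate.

A deviator earns 11 for 4 periods, then 3 forever; cooperating earns 10 forever. Multiplying the IC by (1−δ):
10 ≥ 11(1−δ^4) + 3δ^4, so 8·δ^4 ≥ 1 and δ^4 ≥ 1/8.
δ ≥ (1/8)^(1/4) ≈ 0.595.

0.595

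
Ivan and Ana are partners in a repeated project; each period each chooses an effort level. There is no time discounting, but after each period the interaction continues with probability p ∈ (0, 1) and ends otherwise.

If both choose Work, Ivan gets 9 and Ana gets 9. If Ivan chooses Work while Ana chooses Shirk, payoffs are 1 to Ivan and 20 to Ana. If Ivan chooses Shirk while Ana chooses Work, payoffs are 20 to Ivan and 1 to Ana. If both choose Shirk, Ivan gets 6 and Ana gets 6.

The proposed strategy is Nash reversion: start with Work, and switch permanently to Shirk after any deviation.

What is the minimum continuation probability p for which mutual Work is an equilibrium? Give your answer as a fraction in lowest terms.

Expected cooperation value is 9 + p·9 + p²·9 + … = 9/(1−p); deviation gives 20 + p·6/(1−p).
9 ≥ 20(1−p) + 6p ⇒ 14p ≥ 11 ⇒ p ≥ 11/14.

11/14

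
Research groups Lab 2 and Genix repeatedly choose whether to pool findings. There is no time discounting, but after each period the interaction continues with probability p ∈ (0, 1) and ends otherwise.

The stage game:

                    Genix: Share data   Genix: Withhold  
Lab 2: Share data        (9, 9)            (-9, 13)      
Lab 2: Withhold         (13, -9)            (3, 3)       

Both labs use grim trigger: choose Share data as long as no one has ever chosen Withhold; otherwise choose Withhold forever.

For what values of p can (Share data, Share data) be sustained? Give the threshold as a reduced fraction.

Expected cooperation value is 9 + p·9 + p²·9 + … = 9/(1−p); deviation gives 13 + p·3/(1−p).
9 ≥ 13(1−p) + 3p ⇒ 10p ≥ 4 ⇒ p ≥ 4/10 = 2/5.

2/5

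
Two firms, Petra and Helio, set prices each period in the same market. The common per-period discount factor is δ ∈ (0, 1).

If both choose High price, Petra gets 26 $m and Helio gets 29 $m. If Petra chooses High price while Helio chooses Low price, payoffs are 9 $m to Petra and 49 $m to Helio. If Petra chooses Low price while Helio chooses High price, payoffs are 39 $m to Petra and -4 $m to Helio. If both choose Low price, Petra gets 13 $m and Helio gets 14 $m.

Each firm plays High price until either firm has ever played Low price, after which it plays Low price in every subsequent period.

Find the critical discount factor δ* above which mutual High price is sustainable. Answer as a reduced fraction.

Petra: cooperation gives 26 each period; deviation gives 39 once then 13 forever.
  26/(1−δ) ≥ 39 + 13δ/(1−δ) ⇒ δ ≥ 13/26 = 1/2.
Helio: cooperation gives 29 each period; deviation gives 49 once then 14 forever.
  δ ≥ 20/35 = 4/7.
Both must hold, so the binding constraint is Helio's: δ ≥ 4/7.

4/7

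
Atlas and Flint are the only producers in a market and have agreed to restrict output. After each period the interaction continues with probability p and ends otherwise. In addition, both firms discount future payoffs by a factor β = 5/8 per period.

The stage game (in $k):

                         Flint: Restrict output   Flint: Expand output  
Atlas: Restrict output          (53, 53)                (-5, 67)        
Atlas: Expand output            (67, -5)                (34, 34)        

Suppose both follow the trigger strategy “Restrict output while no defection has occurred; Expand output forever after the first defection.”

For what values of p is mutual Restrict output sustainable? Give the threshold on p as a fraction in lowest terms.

112/165

Expected continuation weight on next period's payoff is β·p = 5/8·p, which plays the role of the discount factor.
Cooperation requires 5/8·p ≥ (67−53)/(67−34) = 14/33, hence p ≥ 112/165.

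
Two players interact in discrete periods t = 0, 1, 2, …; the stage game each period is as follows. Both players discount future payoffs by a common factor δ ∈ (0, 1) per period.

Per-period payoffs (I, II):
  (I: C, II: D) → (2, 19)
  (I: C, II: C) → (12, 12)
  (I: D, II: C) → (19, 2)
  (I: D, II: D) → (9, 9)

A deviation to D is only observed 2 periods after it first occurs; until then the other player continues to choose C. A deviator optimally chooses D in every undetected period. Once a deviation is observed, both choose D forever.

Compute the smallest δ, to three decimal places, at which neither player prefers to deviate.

The best deviation is to choose D for all 2 undetected periods, earning 19 each, then 9 forever once detected.
Deviation value: 19(1−δ^2)/(1−δ) + 9δ^2/(1−δ); cooperation value: 12/(1−δ).
IC: 12 ≥ 19(1−δ^2) + 9δ^2 = 19 − 10δ^2.
So δ^2 ≥ 7/10, giving δ ≥ (7/10)^(1/2) ≈ 0.837.

0.837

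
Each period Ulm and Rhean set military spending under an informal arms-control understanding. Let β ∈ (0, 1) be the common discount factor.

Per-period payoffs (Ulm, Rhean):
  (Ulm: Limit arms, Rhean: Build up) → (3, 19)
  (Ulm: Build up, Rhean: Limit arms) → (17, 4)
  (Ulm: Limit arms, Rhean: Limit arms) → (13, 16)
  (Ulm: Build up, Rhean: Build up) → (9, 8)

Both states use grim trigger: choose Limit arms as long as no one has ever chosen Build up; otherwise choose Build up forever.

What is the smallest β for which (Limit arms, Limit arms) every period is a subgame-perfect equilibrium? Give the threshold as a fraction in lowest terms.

Ulm's threshold: (17−13)/(17−9) = 1/2.
Rhean's threshold: (19−16)/(19−8) = 3/11.
1/2 > 3/11, so Ulm binds and β* = 1/2.

1/2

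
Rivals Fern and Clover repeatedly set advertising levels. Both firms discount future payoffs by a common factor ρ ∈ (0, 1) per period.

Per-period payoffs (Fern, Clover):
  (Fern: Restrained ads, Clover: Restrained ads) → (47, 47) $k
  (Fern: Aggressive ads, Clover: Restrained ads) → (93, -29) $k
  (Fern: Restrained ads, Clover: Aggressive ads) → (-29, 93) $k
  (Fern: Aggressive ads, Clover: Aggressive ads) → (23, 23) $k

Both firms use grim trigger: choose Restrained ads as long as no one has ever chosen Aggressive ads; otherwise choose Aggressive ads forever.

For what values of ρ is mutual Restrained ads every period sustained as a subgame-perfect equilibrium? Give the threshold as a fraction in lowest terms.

Under grim trigger the critical discount factor is (T−C)/(T−P) with T = 93, C = 47, P = 23.
ρ* = (93−47)/(93−23) = 46/70 = 23/35.

23/35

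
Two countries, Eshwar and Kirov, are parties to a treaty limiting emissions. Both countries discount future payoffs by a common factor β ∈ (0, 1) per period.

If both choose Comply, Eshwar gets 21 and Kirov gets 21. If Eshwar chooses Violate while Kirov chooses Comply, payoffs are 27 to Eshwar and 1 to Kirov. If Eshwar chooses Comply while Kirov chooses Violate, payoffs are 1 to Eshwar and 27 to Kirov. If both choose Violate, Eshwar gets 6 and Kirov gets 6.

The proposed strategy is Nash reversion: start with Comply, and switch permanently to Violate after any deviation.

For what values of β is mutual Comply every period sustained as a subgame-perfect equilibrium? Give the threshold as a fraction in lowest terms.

21/(1−β) ≥ 27 + 6β/(1−β)
21 ≥ 27 − 21β
β ≥ 6/21 = 2/7.

2/7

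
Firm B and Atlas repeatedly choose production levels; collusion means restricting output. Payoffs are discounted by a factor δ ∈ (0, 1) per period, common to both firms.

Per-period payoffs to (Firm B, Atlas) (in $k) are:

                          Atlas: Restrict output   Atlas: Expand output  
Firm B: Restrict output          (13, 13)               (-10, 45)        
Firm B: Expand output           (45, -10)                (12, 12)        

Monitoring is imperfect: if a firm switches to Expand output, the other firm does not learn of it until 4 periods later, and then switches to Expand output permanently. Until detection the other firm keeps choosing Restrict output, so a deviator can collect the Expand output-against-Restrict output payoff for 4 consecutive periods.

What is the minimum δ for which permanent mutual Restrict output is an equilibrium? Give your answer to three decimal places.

The best deviation is to choose Expand output for all 4 undetected periods, earning 45 each, then 12 forever once detected.
Deviation value: 45(1−δ^4)/(1−δ) + 12δ^4/(1−δ); cooperation value: 13/(1−δ).
IC: 13 ≥ 45(1−δ^4) + 12δ^4 = 45 − 33δ^4.
So δ^4 ≥ 32/33, giving δ ≥ (32/33)^(1/4) ≈ 0.992.

0.992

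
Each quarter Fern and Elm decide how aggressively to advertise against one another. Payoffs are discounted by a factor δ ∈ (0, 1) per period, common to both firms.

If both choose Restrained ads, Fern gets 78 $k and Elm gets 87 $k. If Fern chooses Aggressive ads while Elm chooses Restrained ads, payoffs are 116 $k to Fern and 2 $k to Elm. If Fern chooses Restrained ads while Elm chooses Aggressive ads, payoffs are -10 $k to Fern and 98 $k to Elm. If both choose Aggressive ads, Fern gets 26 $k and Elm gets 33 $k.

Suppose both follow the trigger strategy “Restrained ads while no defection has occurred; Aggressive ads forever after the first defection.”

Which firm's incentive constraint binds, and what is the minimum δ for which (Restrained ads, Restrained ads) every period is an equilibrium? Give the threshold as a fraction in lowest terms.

Fern; δ ≥ 19/45

Fern's threshold: (116−78)/(116−26) = 19/45.
Elm's threshold: (98−87)/(98−33) = 11/65.
19/45 > 11/65, so Fern binds and δ* = 19/45.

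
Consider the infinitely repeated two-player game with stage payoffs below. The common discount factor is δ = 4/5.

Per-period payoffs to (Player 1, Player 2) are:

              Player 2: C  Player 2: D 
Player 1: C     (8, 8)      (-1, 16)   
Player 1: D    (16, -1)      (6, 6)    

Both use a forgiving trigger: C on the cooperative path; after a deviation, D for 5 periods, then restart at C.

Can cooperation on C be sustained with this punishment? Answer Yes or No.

No

A one-shot deviation gives 16 now, then 6 for 5 periods, then back to 8.
Gain from deviating: (16−8) today; loss: (8−6) in each of the next 5 periods.
No-deviation condition: (8−6)(δ+…+δ^5) ≥ 16−8, i.e. δ+…+δ^5 ≥ 4.
At δ = 4/5: δ+…+δ^5 = 2.6893 < 4.0000.
So cooperation is not sustainable.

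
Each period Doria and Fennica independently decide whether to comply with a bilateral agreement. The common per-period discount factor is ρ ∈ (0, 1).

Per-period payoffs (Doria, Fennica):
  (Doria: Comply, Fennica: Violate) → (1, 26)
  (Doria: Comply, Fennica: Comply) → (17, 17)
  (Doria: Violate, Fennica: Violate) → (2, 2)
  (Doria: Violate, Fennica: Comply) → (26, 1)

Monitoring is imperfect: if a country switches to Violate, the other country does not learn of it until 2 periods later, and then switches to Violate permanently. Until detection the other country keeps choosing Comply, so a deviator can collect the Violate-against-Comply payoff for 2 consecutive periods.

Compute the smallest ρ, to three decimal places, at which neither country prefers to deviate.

Deviating for the 2 undetected periods gains 26−17 = 9 per period over cooperation, then loses 17−2 = 15 per period forever once punishment starts.
Gain: 9(1 + ρ + … + ρ^1); loss: 15·ρ^2/(1−ρ).
No profitable deviation ⇔ 9(1−ρ^2) ≤ 15·ρ^2, i.e. ρ^2 ≥ 9/(9+15) = 3/8.
Hence ρ ≥ (3/8)^(1/2) ≈ 0.612.

0.612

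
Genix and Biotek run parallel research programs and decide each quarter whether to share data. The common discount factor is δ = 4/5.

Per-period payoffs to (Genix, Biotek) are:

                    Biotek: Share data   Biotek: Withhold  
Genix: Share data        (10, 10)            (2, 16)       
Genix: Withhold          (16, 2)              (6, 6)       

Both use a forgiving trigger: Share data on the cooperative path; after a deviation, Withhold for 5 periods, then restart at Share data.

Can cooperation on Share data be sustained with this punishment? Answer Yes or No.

Yes

IC: δ+…+δ^5 ≥ (16−10)/(10−6) = 3/2.
At δ = 4/5: partial sum = 2.6893 ≥ 1.5000. Cooperation sustainable.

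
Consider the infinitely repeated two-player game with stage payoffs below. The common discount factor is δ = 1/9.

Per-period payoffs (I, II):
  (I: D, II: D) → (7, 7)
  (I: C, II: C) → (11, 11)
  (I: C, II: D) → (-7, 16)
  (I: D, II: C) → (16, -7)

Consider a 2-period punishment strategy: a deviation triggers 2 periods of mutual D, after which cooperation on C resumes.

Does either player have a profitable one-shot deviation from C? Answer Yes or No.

Yes

A one-shot deviation gives 16 now, then 7 for 2 periods, then back to 11.
Gain from deviating: (16−11) today; loss: (11−7) in each of the next 2 periods.
No-deviation condition: (11−7)(δ+…+δ^2) ≥ 16−11, i.e. δ+…+δ^2 ≥ 5/4.
At δ = 1/9: δ+…+δ^2 = 0.1235 < 1.2500.
So cooperation is not sustainable.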